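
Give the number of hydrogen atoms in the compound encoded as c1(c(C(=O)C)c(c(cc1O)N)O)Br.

8

Hydrogens are implicit in SMILES; fill each atom to its normal valence:
  5 × C (aromatic): no H
  2 × O: 1 H each → 2
  1 × Br: no H
  1 × C: 3 H
  1 × C (aromatic): 1 H
  1 × C: no H
  1 × N: 2 H
  1 × O: no H
  Total hydrogens = 8.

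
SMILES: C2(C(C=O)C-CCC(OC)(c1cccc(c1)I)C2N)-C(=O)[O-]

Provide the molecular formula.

C16H19INO4-

Heavy atoms from the SMILES: 16 C, 1 I, 1 N, 4 O.
Implicit hydrogens by atom environment:
  4 × C: 1 H each → 4
  4 × C (aromatic): 1 H each → 4
  3 × C: 2 H each → 6
  3 × O: no H
  2 × C: no H
  2 × C (aromatic): no H
  1 × C: 3 H
  1 × I: no H
  1 × N: 2 H
  1 × O (charge -1): no H
  Total hydrogens = 19.
Net charge -1.
Molecular formula: C16H19INO4-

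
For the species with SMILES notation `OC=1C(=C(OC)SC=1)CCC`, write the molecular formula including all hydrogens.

Heavy atoms from the SMILES: 8 C, 2 O, 1 S.
Implicit hydrogens by atom environment:
  3 × C (aromatic): no H
  2 × C: 3 H each → 6
  2 × C: 2 H each → 4
  1 × C (aromatic): 1 H
  1 × O: 1 H
  1 × O: no H
  1 × S (aromatic): no H
  Total hydrogens = 12.
Molecular formula: C8H12O2S

C8H12O2S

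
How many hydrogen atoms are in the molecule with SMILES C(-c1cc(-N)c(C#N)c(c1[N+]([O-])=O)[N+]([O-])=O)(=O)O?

4

Hydrogens are implicit in SMILES; fill each atom to its normal valence:
  5 × C (aromatic): no H
  3 × O: no H
  2 × C: no H
  2 × N (charge +1): no H
  2 × O (charge -1): no H
  1 × C (aromatic): 1 H
  1 × N: 2 H
  1 × N: no H
  1 × O: 1 H
  Total hydrogens = 4.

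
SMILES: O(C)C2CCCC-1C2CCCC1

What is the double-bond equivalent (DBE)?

2

Molecular formula from the SMILES: C11H20O.
DoU = (2C + 2 + N − H − X)/2 = (2·11 + 2 + 0 − 20 − 0)/2 = 4/2 = 2.
(Structurally: 2 ring(s) + 0 π bond(s) = 2.)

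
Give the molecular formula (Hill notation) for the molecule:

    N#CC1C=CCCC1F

Heavy atoms from the SMILES: 7 C, 1 F, 1 N.
Implicit hydrogens by atom environment:
  4 × C: 1 H each → 4
  2 × C: 2 H each → 4
  1 × C: no H
  1 × F: no H
  1 × N: no H
  Total hydrogens = 8.
Molecular formula: C7H8FN

C7H8FN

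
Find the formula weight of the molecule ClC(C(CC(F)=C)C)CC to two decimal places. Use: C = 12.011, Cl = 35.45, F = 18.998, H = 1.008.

164.65

Molecular formula: C8H14ClF.
M = 8×12.011 + 1×35.45 + 1×18.998 + 14×1.008 = 164.65 g/mol.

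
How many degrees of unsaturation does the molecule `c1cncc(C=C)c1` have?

5

Molecular formula from the SMILES: C7H7N.
DoU = (2C + 2 + N − H − X)/2 = (2·7 + 2 + 1 − 7 − 0)/2 = 10/2 = 5.
(Structurally: 1 ring(s) + 4 π bond(s) = 5.)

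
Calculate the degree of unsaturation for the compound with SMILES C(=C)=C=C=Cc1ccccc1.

Molecular formula from the SMILES: C11H8.
DoU = (2C + 2 + N − H − X)/2 = (2·11 + 2 + 0 − 8 − 0)/2 = 16/2 = 8.
(Structurally: 1 ring(s) + 7 π bond(s) = 8.)

8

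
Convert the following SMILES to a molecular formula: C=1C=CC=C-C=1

C6H6

Heavy atoms from the SMILES: 6 C.
Implicit hydrogens by atom environment:
  6 × C (aromatic): 1 H each → 6
  Total hydrogens = 6.
Molecular formula: C6H6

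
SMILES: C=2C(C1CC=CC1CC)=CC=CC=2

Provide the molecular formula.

C13H16

Heavy atoms from the SMILES: 13 C.
Implicit hydrogens by atom environment:
  5 × C (aromatic): 1 H each → 5
  4 × C: 1 H each → 4
  2 × C: 2 H each → 4
  1 × C: 3 H
  1 × C (aromatic): no H
  Total hydrogens = 16.
Molecular formula: C13H16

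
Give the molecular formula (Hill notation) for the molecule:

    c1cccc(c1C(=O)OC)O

C8H8O3

Heavy atoms from the SMILES: 8 C, 3 O.
Implicit hydrogens by atom environment:
  4 × C (aromatic): 1 H each → 4
  2 × C (aromatic): no H
  2 × O: no H
  1 × C: 3 H
  1 × C: no H
  1 × O: 1 H
  Total hydrogens = 8.
Molecular formula: C8H8O3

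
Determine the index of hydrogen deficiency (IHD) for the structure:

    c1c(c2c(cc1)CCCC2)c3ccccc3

Molecular formula from the SMILES: C16H16.
DoU = (2C + 2 + N − H − X)/2 = (2·16 + 2 + 0 − 16 − 0)/2 = 18/2 = 9.
(Structurally: 3 ring(s) + 6 π bond(s) = 9.)

9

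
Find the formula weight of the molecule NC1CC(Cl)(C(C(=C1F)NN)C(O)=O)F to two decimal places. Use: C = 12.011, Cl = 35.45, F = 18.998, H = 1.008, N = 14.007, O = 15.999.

241.62

Molecular formula: C7H10ClF2N3O2.
M = 7×12.011 + 1×35.45 + 2×18.998 + 10×1.008 + 3×14.007 + 2×15.999 = 241.62 g/mol.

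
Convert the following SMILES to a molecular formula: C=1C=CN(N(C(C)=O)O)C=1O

Heavy atoms from the SMILES: 6 C, 2 N, 3 O.
Implicit hydrogens by atom environment:
  3 × C (aromatic): 1 H each → 3
  2 × O: 1 H each → 2
  1 × C: 3 H
  1 × C (aromatic): no H
  1 × C: no H
  1 × N (aromatic): no H
  1 × N: no H
  1 × O: no H
  Total hydrogens = 8.
Molecular formula: C6H8N2O3

C6H8N2O3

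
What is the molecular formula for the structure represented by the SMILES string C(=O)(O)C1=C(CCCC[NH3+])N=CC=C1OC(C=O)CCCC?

Heavy atoms from the SMILES: 16 C, 2 N, 4 O.
Implicit hydrogens by atom environment:
  7 × C: 2 H each → 14
  3 × C (aromatic): no H
  3 × O: no H
  2 × C (aromatic): 1 H each → 2
  2 × C: 1 H each → 2
  1 × C: 3 H
  1 × C: no H
  1 × N (charge +1): 3 H
  1 × N (aromatic): no H
  1 × O: 1 H
  Total hydrogens = 25.
Net charge +1.
Molecular formula: C16H25N2O4+

C16H25N2O4+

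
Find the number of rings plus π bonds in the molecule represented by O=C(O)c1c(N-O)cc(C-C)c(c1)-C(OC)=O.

6

Molecular formula from the SMILES: C11H13NO5.
DoU = (2C + 2 + N − H − X)/2 = (2·11 + 2 + 1 − 13 − 0)/2 = 12/2 = 6.
(Structurally: 1 ring(s) + 5 π bond(s) = 6.)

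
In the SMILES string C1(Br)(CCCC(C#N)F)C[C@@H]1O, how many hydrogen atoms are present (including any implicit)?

Hydrogens are implicit in SMILES; fill each atom to its normal valence:
  4 × C: 2 H each → 8
  2 × C: 1 H each → 2
  2 × C: no H
  1 × Br: no H
  1 × F: no H
  1 × N: no H
  1 × O: 1 H
  Total hydrogens = 11.

11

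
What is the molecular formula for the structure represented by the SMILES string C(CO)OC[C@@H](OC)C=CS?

C7H14O3S

Heavy atoms from the SMILES: 7 C, 3 O, 1 S.
Implicit hydrogens by atom environment:
  3 × C: 2 H each → 6
  3 × C: 1 H each → 3
  2 × O: no H
  1 × C: 3 H
  1 × O: 1 H
  1 × S: 1 H
  Total hydrogens = 14.
Molecular formula: C7H14O3S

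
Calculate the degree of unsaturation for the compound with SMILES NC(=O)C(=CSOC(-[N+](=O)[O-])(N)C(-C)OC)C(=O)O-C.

Molecular formula from the SMILES: C9H15N3O7S.
DoU = (2C + 2 + N − H − X)/2 = (2·9 + 2 + 3 − 15 − 0)/2 = 8/2 = 4.
(Structurally: 0 ring(s) + 4 π bond(s) = 4.)

4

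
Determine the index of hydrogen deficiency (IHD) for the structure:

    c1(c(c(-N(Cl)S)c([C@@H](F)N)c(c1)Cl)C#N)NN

Molecular formula from the SMILES: C8H8Cl2FN5S.
DoU = (2C + 2 + N − H − X)/2 = (2·8 + 2 + 5 − 8 − 3)/2 = 12/2 = 6.
(Structurally: 1 ring(s) + 5 π bond(s) = 6.)

6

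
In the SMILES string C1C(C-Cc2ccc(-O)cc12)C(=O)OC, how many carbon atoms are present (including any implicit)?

The symbol for carbon appears 12 times in the SMILES. Lowercase c denotes aromatic carbon and counts toward C.

12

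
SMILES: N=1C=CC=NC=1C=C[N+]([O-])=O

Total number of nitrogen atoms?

3

The symbol for nitrogen appears 3 times in the SMILES.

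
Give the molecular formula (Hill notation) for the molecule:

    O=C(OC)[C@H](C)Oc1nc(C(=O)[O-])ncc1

C9H9N2O5-

Heavy atoms from the SMILES: 9 C, 2 N, 5 O.
Implicit hydrogens by atom environment:
  4 × O: no H
  2 × C: 3 H each → 6
  2 × C (aromatic): 1 H each → 2
  2 × C (aromatic): no H
  2 × C: no H
  2 × N (aromatic): no H
  1 × C: 1 H
  1 × O (charge -1): no H
  Total hydrogens = 9.
Net charge -1.
Molecular formula: C9H9N2O5-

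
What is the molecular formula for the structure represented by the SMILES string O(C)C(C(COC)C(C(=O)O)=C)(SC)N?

C9H17NO4S

Heavy atoms from the SMILES: 9 C, 1 N, 4 O, 1 S.
Implicit hydrogens by atom environment:
  3 × C: 3 H each → 9
  3 × C: no H
  3 × O: no H
  2 × C: 2 H each → 4
  1 × C: 1 H
  1 × N: 2 H
  1 × O: 1 H
  1 × S: no H
  Total hydrogens = 17.
Molecular formula: C9H17NO4S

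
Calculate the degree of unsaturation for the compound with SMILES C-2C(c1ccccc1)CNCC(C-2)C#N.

Molecular formula from the SMILES: C13H16N2.
DoU = (2C + 2 + N − H − X)/2 = (2·13 + 2 + 2 − 16 − 0)/2 = 14/2 = 7.
(Structurally: 2 ring(s) + 5 π bond(s) = 7.)

7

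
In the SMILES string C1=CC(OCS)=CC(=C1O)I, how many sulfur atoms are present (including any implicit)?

1

The symbol for sulfur appears 1 time in the SMILES.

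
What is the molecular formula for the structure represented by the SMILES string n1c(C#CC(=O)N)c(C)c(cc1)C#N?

Heavy atoms from the SMILES: 10 C, 3 N, 1 O.
Implicit hydrogens by atom environment:
  4 × C: no H
  3 × C (aromatic): no H
  2 × C (aromatic): 1 H each → 2
  1 × C: 3 H
  1 × N: 2 H
  1 × N (aromatic): no H
  1 × N: no H
  1 × O: no H
  Total hydrogens = 7.
Molecular formula: C10H7N3O

C10H7N3O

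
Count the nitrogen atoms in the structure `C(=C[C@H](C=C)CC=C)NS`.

1

The symbol for nitrogen appears 1 time in the SMILES.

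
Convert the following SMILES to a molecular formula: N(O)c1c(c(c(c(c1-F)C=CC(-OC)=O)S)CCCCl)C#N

C14H14ClFN2O3S

Heavy atoms from the SMILES: 14 C, 1 Cl, 1 F, 2 N, 3 O, 1 S.
Implicit hydrogens by atom environment:
  6 × C (aromatic): no H
  3 × C: 2 H each → 6
  2 × C: 1 H each → 2
  2 × C: no H
  2 × O: no H
  1 × C: 3 H
  1 × Cl: no H
  1 × F: no H
  1 × N: 1 H
  1 × N: no H
  1 × O: 1 H
  1 × S: 1 H
  Total hydrogens = 14.
Molecular formula: C14H14ClFN2O3S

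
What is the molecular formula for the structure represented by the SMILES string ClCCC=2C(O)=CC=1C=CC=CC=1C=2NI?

Heavy atoms from the SMILES: 12 C, 1 Cl, 1 I, 1 N, 1 O.
Implicit hydrogens by atom environment:
  5 × C (aromatic): 1 H each → 5
  5 × C (aromatic): no H
  2 × C: 2 H each → 4
  1 × Cl: no H
  1 × I: no H
  1 × N: 1 H
  1 × O: 1 H
  Total hydrogens = 11.
Molecular formula: C12H11ClINO

C12H11ClINO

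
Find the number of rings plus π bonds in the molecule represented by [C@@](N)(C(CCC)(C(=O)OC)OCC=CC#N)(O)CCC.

Molecular formula from the SMILES: C14H24N2O4.
DoU = (2C + 2 + N − H − X)/2 = (2·14 + 2 + 2 − 24 − 0)/2 = 8/2 = 4.
(Structurally: 0 ring(s) + 4 π bond(s) = 4.)

4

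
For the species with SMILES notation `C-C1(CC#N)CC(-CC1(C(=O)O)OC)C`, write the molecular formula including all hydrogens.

C11H17NO3

Heavy atoms from the SMILES: 11 C, 1 N, 3 O.
Implicit hydrogens by atom environment:
  4 × C: no H
  3 × C: 3 H each → 9
  3 × C: 2 H each → 6
  2 × O: no H
  1 × C: 1 H
  1 × N: no H
  1 × O: 1 H
  Total hydrogens = 17.
Molecular formula: C11H17NO3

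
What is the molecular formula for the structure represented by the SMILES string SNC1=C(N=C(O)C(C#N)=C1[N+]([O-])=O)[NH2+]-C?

Heavy atoms from the SMILES: 7 C, 5 N, 3 O, 1 S.
Implicit hydrogens by atom environment:
  5 × C (aromatic): no H
  1 × C: 3 H
  1 × C: no H
  1 × N (charge +1): 2 H
  1 × N: 1 H
  1 × N (aromatic): no H
  1 × N (charge +1): no H
  1 × N: no H
  1 × O: 1 H
  1 × O: no H
  1 × O (charge -1): no H
  1 × S: 1 H
  Total hydrogens = 8.
Net charge +1.
Molecular formula: C7H8N5O3S+

C7H8N5O3S+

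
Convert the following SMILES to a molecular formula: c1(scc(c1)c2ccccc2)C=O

Heavy atoms from the SMILES: 11 C, 1 O, 1 S.
Implicit hydrogens by atom environment:
  7 × C (aromatic): 1 H each → 7
  3 × C (aromatic): no H
  1 × C: 1 H
  1 × O: no H
  1 × S (aromatic): no H
  Total hydrogens = 8.
Molecular formula: C11H8OS

C11H8OS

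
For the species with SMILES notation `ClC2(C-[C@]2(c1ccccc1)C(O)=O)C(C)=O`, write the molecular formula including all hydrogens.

Heavy atoms from the SMILES: 12 C, 1 Cl, 3 O.
Implicit hydrogens by atom environment:
  5 × C (aromatic): 1 H each → 5
  4 × C: no H
  2 × O: no H
  1 × C: 3 H
  1 × C: 2 H
  1 × C (aromatic): no H
  1 × Cl: no H
  1 × O: 1 H
  Total hydrogens = 11.
Molecular formula: C12H11ClO3

C12H11ClO3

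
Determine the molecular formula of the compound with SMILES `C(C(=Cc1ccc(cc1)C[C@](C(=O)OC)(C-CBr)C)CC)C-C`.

C20H29BrO2

Heavy atoms from the SMILES: 1 Br, 20 C, 2 O.
Implicit hydrogens by atom environment:
  6 × C: 2 H each → 12
  4 × C: 3 H each → 12
  4 × C (aromatic): 1 H each → 4
  3 × C: no H
  2 × C (aromatic): no H
  2 × O: no H
  1 × Br: no H
  1 × C: 1 H
  Total hydrogens = 29.
Molecular formula: C20H29BrO2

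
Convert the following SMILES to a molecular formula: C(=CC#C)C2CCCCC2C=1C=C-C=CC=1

C16H18

Heavy atoms from the SMILES: 16 C.
Implicit hydrogens by atom environment:
  5 × C: 1 H each → 5
  5 × C (aromatic): 1 H each → 5
  4 × C: 2 H each → 8
  1 × C: no H
  1 × C (aromatic): no H
  Total hydrogens = 18.
Molecular formula: C16H18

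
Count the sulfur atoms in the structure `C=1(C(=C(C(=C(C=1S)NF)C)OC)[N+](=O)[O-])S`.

The symbol for sulfur appears 2 times in the SMILES.

2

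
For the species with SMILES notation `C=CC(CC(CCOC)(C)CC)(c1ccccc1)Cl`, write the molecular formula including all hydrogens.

Heavy atoms from the SMILES: 17 C, 1 Cl, 1 O.
Implicit hydrogens by atom environment:
  5 × C: 2 H each → 10
  5 × C (aromatic): 1 H each → 5
  3 × C: 3 H each → 9
  2 × C: no H
  1 × C: 1 H
  1 × C (aromatic): no H
  1 × Cl: no H
  1 × O: no H
  Total hydrogens = 25.
Molecular formula: C17H25ClO

C17H25ClO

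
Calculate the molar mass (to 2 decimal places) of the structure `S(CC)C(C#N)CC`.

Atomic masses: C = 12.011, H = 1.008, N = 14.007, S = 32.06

Molecular formula: C6H11NS.
M = 6×12.011 + 11×1.008 + 1×14.007 + 1×32.06 = 129.22 g/mol.

129.22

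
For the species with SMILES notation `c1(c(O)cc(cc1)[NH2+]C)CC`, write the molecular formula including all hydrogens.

Heavy atoms from the SMILES: 9 C, 1 N, 1 O.
Implicit hydrogens by atom environment:
  3 × C (aromatic): 1 H each → 3
  3 × C (aromatic): no H
  2 × C: 3 H each → 6
  1 × C: 2 H
  1 × N (charge +1): 2 H
  1 × O: 1 H
  Total hydrogens = 14.
Net charge +1.
Molecular formula: C9H14NO+

C9H14NO+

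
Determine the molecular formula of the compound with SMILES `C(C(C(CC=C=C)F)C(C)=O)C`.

C10H15FO

Heavy atoms from the SMILES: 10 C, 1 F, 1 O.
Implicit hydrogens by atom environment:
  3 × C: 2 H each → 6
  3 × C: 1 H each → 3
  2 × C: 3 H each → 6
  2 × C: no H
  1 × F: no H
  1 × O: no H
  Total hydrogens = 15.
Molecular formula: C10H15FO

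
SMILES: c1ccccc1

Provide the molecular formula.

Heavy atoms from the SMILES: 6 C.
Implicit hydrogens by atom environment:
  6 × C (aromatic): 1 H each → 6
  Total hydrogens = 6.
Molecular formula: C6H6

C6H6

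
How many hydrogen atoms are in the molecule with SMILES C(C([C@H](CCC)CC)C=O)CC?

22

Hydrogens are implicit in SMILES; fill each atom to its normal valence:
  5 × C: 2 H each → 10
  3 × C: 3 H each → 9
  3 × C: 1 H each → 3
  1 × O: no H
  Total hydrogens = 22.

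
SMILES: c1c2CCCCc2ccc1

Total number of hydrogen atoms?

12

Hydrogens are implicit in SMILES; fill each atom to its normal valence:
  4 × C: 2 H each → 8
  4 × C (aromatic): 1 H each → 4
  2 × C (aromatic): no H
  Total hydrogens = 12.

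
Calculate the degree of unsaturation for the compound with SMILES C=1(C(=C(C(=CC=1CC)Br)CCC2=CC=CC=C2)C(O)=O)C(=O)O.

10

Molecular formula from the SMILES: C18H17BrO4.
DoU = (2C + 2 + N − H − X)/2 = (2·18 + 2 + 0 − 17 − 1)/2 = 20/2 = 10.
(Structurally: 2 ring(s) + 8 π bond(s) = 10.)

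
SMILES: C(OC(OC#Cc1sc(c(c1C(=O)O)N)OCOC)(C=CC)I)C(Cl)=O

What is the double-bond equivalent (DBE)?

8

Molecular formula from the SMILES: C15H15ClINO7S.
DoU = (2C + 2 + N − H − X)/2 = (2·15 + 2 + 1 − 15 − 2)/2 = 16/2 = 8.
(Structurally: 1 ring(s) + 7 π bond(s) = 8.)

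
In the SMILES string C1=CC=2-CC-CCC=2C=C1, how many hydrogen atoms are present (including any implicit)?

12

Hydrogens are implicit in SMILES; fill each atom to its normal valence:
  4 × C: 2 H each → 8
  4 × C (aromatic): 1 H each → 4
  2 × C (aromatic): no H
  Total hydrogens = 12.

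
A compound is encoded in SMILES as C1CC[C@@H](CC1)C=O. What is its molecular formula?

Heavy atoms from the SMILES: 7 C, 1 O.
Implicit hydrogens by atom environment:
  5 × C: 2 H each → 10
  2 × C: 1 H each → 2
  1 × O: no H
  Total hydrogens = 12.
Molecular formula: C7H12O

C7H12O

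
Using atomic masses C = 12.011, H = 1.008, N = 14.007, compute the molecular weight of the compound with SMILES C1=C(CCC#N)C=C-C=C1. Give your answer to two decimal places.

131.18

Molecular formula: C9H9N.
M = 9×12.011 + 9×1.008 + 1×14.007 = 131.18 g/mol.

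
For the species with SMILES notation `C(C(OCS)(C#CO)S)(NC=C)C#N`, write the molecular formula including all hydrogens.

Heavy atoms from the SMILES: 8 C, 2 N, 2 O, 2 S.
Implicit hydrogens by atom environment:
  4 × C: no H
  2 × C: 2 H each → 4
  2 × C: 1 H each → 2
  2 × S: 1 H each → 2
  1 × N: 1 H
  1 × N: no H
  1 × O: 1 H
  1 × O: no H
  Total hydrogens = 10.
Molecular formula: C8H10N2O2S2

C8H10N2O2S2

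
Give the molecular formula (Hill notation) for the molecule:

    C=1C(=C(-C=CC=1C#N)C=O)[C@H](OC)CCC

Heavy atoms from the SMILES: 13 C, 1 N, 2 O.
Implicit hydrogens by atom environment:
  3 × C (aromatic): 1 H each → 3
  3 × C (aromatic): no H
  2 × C: 3 H each → 6
  2 × C: 2 H each → 4
  2 × C: 1 H each → 2
  2 × O: no H
  1 × C: no H
  1 × N: no H
  Total hydrogens = 15.
Molecular formula: C13H15NO2

C13H15NO2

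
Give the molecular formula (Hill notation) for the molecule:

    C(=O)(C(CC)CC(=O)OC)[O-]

Heavy atoms from the SMILES: 7 C, 4 O.
Implicit hydrogens by atom environment:
  3 × O: no H
  2 × C: 3 H each → 6
  2 × C: 2 H each → 4
  2 × C: no H
  1 × C: 1 H
  1 × O (charge -1): no H
  Total hydrogens = 11.
Net charge -1.
Molecular formula: C7H11O4-

C7H11O4-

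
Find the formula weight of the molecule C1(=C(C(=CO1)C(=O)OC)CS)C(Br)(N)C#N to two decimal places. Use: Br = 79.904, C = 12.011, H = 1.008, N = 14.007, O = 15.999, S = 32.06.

Molecular formula: C9H9BrN2O3S.
M = 1×79.904 + 9×12.011 + 9×1.008 + 2×14.007 + 3×15.999 + 1×32.06 = 305.15 g/mol.

305.15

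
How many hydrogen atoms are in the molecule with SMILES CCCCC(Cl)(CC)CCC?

21

Hydrogens are implicit in SMILES; fill each atom to its normal valence:
  6 × C: 2 H each → 12
  3 × C: 3 H each → 9
  1 × C: no H
  1 × Cl: no H
  Total hydrogens = 21.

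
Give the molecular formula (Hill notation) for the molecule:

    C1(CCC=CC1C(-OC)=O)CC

C10H16O2

Heavy atoms from the SMILES: 10 C, 2 O.
Implicit hydrogens by atom environment:
  4 × C: 1 H each → 4
  3 × C: 2 H each → 6
  2 × C: 3 H each → 6
  2 × O: no H
  1 × C: no H
  Total hydrogens = 16.
Molecular formula: C10H16O2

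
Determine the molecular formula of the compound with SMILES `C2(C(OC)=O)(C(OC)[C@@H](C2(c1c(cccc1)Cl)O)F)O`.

Heavy atoms from the SMILES: 13 C, 1 Cl, 1 F, 5 O.
Implicit hydrogens by atom environment:
  4 × C (aromatic): 1 H each → 4
  3 × C: no H
  3 × O: no H
  2 × C: 3 H each → 6
  2 × C: 1 H each → 2
  2 × C (aromatic): no H
  2 × O: 1 H each → 2
  1 × Cl: no H
  1 × F: no H
  Total hydrogens = 14.
Molecular formula: C13H14ClFO5

C13H14ClFO5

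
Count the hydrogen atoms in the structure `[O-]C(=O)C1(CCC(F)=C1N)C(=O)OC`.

Hydrogens are implicit in SMILES; fill each atom to its normal valence:
  5 × C: no H
  3 × O: no H
  2 × C: 2 H each → 4
  1 × C: 3 H
  1 × F: no H
  1 × N: 2 H
  1 × O (charge -1): no H
  Total hydrogens = 9.

9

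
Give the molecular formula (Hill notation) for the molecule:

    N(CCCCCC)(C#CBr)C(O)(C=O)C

Heavy atoms from the SMILES: 1 Br, 11 C, 1 N, 2 O.
Implicit hydrogens by atom environment:
  5 × C: 2 H each → 10
  3 × C: no H
  2 × C: 3 H each → 6
  1 × Br: no H
  1 × C: 1 H
  1 × N: no H
  1 × O: 1 H
  1 × O: no H
  Total hydrogens = 18.
Molecular formula: C11H18BrNO2

C11H18BrNO2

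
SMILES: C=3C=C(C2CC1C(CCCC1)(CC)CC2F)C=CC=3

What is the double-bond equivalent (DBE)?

Molecular formula from the SMILES: C18H25F.
DoU = (2C + 2 + N − H − X)/2 = (2·18 + 2 + 0 − 25 − 1)/2 = 12/2 = 6.
(Structurally: 3 ring(s) + 3 π bond(s) = 6.)

6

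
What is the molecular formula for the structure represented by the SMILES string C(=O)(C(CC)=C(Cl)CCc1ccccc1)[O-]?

C13H14ClO2-

Heavy atoms from the SMILES: 13 C, 1 Cl, 2 O.
Implicit hydrogens by atom environment:
  5 × C (aromatic): 1 H each → 5
  3 × C: 2 H each → 6
  3 × C: no H
  1 × C: 3 H
  1 × C (aromatic): no H
  1 × Cl: no H
  1 × O: no H
  1 × O (charge -1): no H
  Total hydrogens = 14.
Net charge -1.
Molecular formula: C13H14ClO2-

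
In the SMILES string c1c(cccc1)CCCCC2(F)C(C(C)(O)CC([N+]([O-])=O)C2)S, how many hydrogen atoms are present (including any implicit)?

Hydrogens are implicit in SMILES; fill each atom to its normal valence:
  6 × C: 2 H each → 12
  5 × C (aromatic): 1 H each → 5
  2 × C: 1 H each → 2
  2 × C: no H
  1 × C: 3 H
  1 × C (aromatic): no H
  1 × F: no H
  1 × N (charge +1): no H
  1 × O: 1 H
  1 × O: no H
  1 × O (charge -1): no H
  1 × S: 1 H
  Total hydrogens = 24.

24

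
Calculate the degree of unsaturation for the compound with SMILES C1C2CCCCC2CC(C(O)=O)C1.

3

Molecular formula from the SMILES: C11H18O2.
DoU = (2C + 2 + N − H − X)/2 = (2·11 + 2 + 0 − 18 − 0)/2 = 6/2 = 3.
(Structurally: 2 ring(s) + 1 π bond(s) = 3.)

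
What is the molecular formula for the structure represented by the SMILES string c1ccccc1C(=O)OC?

Heavy atoms from the SMILES: 8 C, 2 O.
Implicit hydrogens by atom environment:
  5 × C (aromatic): 1 H each → 5
  2 × O: no H
  1 × C: 3 H
  1 × C (aromatic): no H
  1 × C: no H
  Total hydrogens = 8.
Molecular formula: C8H8O2

C8H8O2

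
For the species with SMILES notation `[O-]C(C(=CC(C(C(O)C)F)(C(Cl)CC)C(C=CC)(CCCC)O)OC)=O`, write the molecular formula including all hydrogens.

Heavy atoms from the SMILES: 19 C, 1 Cl, 1 F, 5 O.
Implicit hydrogens by atom environment:
  6 × C: 1 H each → 6
  5 × C: 3 H each → 15
  4 × C: 2 H each → 8
  4 × C: no H
  2 × O: 1 H each → 2
  2 × O: no H
  1 × Cl: no H
  1 × F: no H
  1 × O (charge -1): no H
  Total hydrogens = 31.
Net charge -1.
Molecular formula: C19H31ClFO5-

C19H31ClFO5-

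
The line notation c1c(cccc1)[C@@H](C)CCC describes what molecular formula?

Heavy atoms from the SMILES: 11 C.
Implicit hydrogens by atom environment:
  5 × C (aromatic): 1 H each → 5
  2 × C: 3 H each → 6
  2 × C: 2 H each → 4
  1 × C: 1 H
  1 × C (aromatic): no H
  Total hydrogens = 16.
Molecular formula: C11H16

C11H16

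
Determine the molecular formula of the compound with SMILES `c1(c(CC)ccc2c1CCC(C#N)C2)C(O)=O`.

Heavy atoms from the SMILES: 14 C, 1 N, 2 O.
Implicit hydrogens by atom environment:
  4 × C: 2 H each → 8
  4 × C (aromatic): no H
  2 × C (aromatic): 1 H each → 2
  2 × C: no H
  1 × C: 3 H
  1 × C: 1 H
  1 × N: no H
  1 × O: 1 H
  1 × O: no H
  Total hydrogens = 15.
Molecular formula: C14H15NO2

C14H15NO2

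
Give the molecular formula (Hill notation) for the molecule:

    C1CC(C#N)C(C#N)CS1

C7H8N2S

Heavy atoms from the SMILES: 7 C, 2 N, 1 S.
Implicit hydrogens by atom environment:
  3 × C: 2 H each → 6
  2 × C: 1 H each → 2
  2 × C: no H
  2 × N: no H
  1 × S: no H
  Total hydrogens = 8.
Molecular formula: C7H8N2S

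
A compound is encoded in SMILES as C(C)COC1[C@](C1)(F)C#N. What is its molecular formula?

C7H10FNO

Heavy atoms from the SMILES: 7 C, 1 F, 1 N, 1 O.
Implicit hydrogens by atom environment:
  3 × C: 2 H each → 6
  2 × C: no H
  1 × C: 3 H
  1 × C: 1 H
  1 × F: no H
  1 × N: no H
  1 × O: no H
  Total hydrogens = 10.
Molecular formula: C7H10FNO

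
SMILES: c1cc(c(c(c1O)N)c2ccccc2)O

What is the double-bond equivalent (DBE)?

Molecular formula from the SMILES: C12H11NO2.
DoU = (2C + 2 + N − H − X)/2 = (2·12 + 2 + 1 − 11 − 0)/2 = 16/2 = 8.
(Structurally: 2 ring(s) + 6 π bond(s) = 8.)

8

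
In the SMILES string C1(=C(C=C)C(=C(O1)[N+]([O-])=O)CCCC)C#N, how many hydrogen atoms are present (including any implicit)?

12

Hydrogens are implicit in SMILES; fill each atom to its normal valence:
  4 × C: 2 H each → 8
  4 × C (aromatic): no H
  1 × C: 3 H
  1 × C: 1 H
  1 × C: no H
  1 × N: no H
  1 × N (charge +1): no H
  1 × O (aromatic): no H
  1 × O: no H
  1 × O (charge -1): no H
  Total hydrogens = 12.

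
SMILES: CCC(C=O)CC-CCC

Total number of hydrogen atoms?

18

Hydrogens are implicit in SMILES; fill each atom to its normal valence:
  5 × C: 2 H each → 10
  2 × C: 3 H each → 6
  2 × C: 1 H each → 2
  1 × O: no H
  Total hydrogens = 18.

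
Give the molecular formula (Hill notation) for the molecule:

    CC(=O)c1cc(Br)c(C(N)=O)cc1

C9H8BrNO2

Heavy atoms from the SMILES: 1 Br, 9 C, 1 N, 2 O.
Implicit hydrogens by atom environment:
  3 × C (aromatic): 1 H each → 3
  3 × C (aromatic): no H
  2 × C: no H
  2 × O: no H
  1 × Br: no H
  1 × C: 3 H
  1 × N: 2 H
  Total hydrogens = 8.
Molecular formula: C9H8BrNO2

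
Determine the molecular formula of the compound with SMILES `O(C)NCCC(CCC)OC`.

C8H19NO2

Heavy atoms from the SMILES: 8 C, 1 N, 2 O.
Implicit hydrogens by atom environment:
  4 × C: 2 H each → 8
  3 × C: 3 H each → 9
  2 × O: no H
  1 × C: 1 H
  1 × N: 1 H
  Total hydrogens = 19.
Molecular formula: C8H19NO2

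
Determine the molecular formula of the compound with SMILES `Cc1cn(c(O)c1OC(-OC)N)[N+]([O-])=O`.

C7H11N3O5

Heavy atoms from the SMILES: 7 C, 3 N, 5 O.
Implicit hydrogens by atom environment:
  3 × C (aromatic): no H
  3 × O: no H
  2 × C: 3 H each → 6
  1 × C (aromatic): 1 H
  1 × C: 1 H
  1 × N: 2 H
  1 × N (aromatic): no H
  1 × N (charge +1): no H
  1 × O: 1 H
  1 × O (charge -1): no H
  Total hydrogens = 11.
Molecular formula: C7H11N3O5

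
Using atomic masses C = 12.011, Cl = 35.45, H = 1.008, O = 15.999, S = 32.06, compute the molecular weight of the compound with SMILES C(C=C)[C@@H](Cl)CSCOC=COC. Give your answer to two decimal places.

222.73

Molecular formula: C9H15ClO2S.
M = 9×12.011 + 1×35.45 + 15×1.008 + 2×15.999 + 1×32.06 = 222.73 g/mol.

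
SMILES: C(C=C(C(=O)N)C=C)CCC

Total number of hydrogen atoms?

15

Hydrogens are implicit in SMILES; fill each atom to its normal valence:
  4 × C: 2 H each → 8
  2 × C: 1 H each → 2
  2 × C: no H
  1 × C: 3 H
  1 × N: 2 H
  1 × O: no H
  Total hydrogens = 15.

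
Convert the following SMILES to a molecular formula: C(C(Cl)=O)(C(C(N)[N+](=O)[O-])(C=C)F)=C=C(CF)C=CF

C11H10ClF3N2O3

Heavy atoms from the SMILES: 11 C, 1 Cl, 3 F, 2 N, 3 O.
Implicit hydrogens by atom environment:
  5 × C: no H
  4 × C: 1 H each → 4
  3 × F: no H
  2 × C: 2 H each → 4
  2 × O: no H
  1 × Cl: no H
  1 × N: 2 H
  1 × N (charge +1): no H
  1 × O (charge -1): no H
  Total hydrogens = 10.
Molecular formula: C11H10ClF3N2O3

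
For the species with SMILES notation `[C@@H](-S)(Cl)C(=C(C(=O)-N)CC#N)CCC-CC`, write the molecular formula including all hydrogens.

C11H17ClN2OS

Heavy atoms from the SMILES: 11 C, 1 Cl, 2 N, 1 O, 1 S.
Implicit hydrogens by atom environment:
  5 × C: 2 H each → 10
  4 × C: no H
  1 × C: 3 H
  1 × C: 1 H
  1 × Cl: no H
  1 × N: 2 H
  1 × N: no H
  1 × O: no H
  1 × S: 1 H
  Total hydrogens = 17.
Molecular formula: C11H17ClN2OS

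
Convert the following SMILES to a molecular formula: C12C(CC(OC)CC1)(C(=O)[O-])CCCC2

Heavy atoms from the SMILES: 12 C, 3 O.
Implicit hydrogens by atom environment:
  7 × C: 2 H each → 14
  2 × C: 1 H each → 2
  2 × C: no H
  2 × O: no H
  1 × C: 3 H
  1 × O (charge -1): no H
  Total hydrogens = 19.
Net charge -1.
Molecular formula: C12H19O3-

C12H19O3-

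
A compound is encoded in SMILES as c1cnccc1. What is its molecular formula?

Heavy atoms from the SMILES: 5 C, 1 N.
Implicit hydrogens by atom environment:
  5 × C (aromatic): 1 H each → 5
  1 × N (aromatic): no H
  Total hydrogens = 5.
Molecular formula: C5H5N

C5H5N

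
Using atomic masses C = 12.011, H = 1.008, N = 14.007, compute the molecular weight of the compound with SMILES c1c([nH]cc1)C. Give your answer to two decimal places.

81.12

Molecular formula: C5H7N.
M = 5×12.011 + 7×1.008 + 1×14.007 = 81.12 g/mol.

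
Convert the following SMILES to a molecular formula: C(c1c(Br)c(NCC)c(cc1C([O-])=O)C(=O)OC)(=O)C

C13H13BrNO5-

Heavy atoms from the SMILES: 1 Br, 13 C, 1 N, 5 O.
Implicit hydrogens by atom environment:
  5 × C (aromatic): no H
  4 × O: no H
  3 × C: 3 H each → 9
  3 × C: no H
  1 × Br: no H
  1 × C: 2 H
  1 × C (aromatic): 1 H
  1 × N: 1 H
  1 × O (charge -1): no H
  Total hydrogens = 13.
Net charge -1.
Molecular formula: C13H13BrNO5-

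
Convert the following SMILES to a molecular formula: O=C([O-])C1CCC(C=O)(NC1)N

C7H11N2O3-

Heavy atoms from the SMILES: 7 C, 2 N, 3 O.
Implicit hydrogens by atom environment:
  3 × C: 2 H each → 6
  2 × C: 1 H each → 2
  2 × C: no H
  2 × O: no H
  1 × N: 2 H
  1 × N: 1 H
  1 × O (charge -1): no H
  Total hydrogens = 11.
Net charge -1.
Molecular formula: C7H11N2O3-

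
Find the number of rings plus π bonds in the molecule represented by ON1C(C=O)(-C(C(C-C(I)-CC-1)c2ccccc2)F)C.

Molecular formula from the SMILES: C15H19FINO2.
DoU = (2C + 2 + N − H − X)/2 = (2·15 + 2 + 1 − 19 − 2)/2 = 12/2 = 6.
(Structurally: 2 ring(s) + 4 π bond(s) = 6.)

6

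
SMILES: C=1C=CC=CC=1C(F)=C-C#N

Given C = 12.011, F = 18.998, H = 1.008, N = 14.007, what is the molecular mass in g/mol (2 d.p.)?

Molecular formula: C9H6FN.
M = 9×12.011 + 1×18.998 + 6×1.008 + 1×14.007 = 147.15 g/mol.

147.15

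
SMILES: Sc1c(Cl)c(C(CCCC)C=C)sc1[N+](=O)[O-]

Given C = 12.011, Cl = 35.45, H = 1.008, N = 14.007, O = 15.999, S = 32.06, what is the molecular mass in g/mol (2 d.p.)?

291.81

Molecular formula: C11H14ClNO2S2.
M = 11×12.011 + 1×35.45 + 14×1.008 + 1×14.007 + 2×15.999 + 2×32.06 = 291.81 g/mol.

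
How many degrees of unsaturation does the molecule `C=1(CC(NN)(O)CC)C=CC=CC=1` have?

Molecular formula from the SMILES: C10H16N2O.
DoU = (2C + 2 + N − H − X)/2 = (2·10 + 2 + 2 − 16 − 0)/2 = 8/2 = 4.
(Structurally: 1 ring(s) + 3 π bond(s) = 4.)

4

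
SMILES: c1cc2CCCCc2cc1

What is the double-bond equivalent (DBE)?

Molecular formula from the SMILES: C10H12.
DoU = (2C + 2 + N − H − X)/2 = (2·10 + 2 + 0 − 12 − 0)/2 = 10/2 = 5.
(Structurally: 2 ring(s) + 3 π bond(s) = 5.)

5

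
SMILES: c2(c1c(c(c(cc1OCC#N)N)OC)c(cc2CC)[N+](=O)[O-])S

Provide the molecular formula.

C15H15N3O4S

Heavy atoms from the SMILES: 15 C, 3 N, 4 O, 1 S.
Implicit hydrogens by atom environment:
  8 × C (aromatic): no H
  3 × O: no H
  2 × C: 3 H each → 6
  2 × C: 2 H each → 4
  2 × C (aromatic): 1 H each → 2
  1 × C: no H
  1 × N: 2 H
  1 × N (charge +1): no H
  1 × N: no H
  1 × O (charge -1): no H
  1 × S: 1 H
  Total hydrogens = 15.
Molecular formula: C15H15N3O4S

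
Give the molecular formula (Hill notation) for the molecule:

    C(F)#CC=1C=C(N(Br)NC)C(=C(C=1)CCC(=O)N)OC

C13H15BrFN3O2

Heavy atoms from the SMILES: 1 Br, 13 C, 1 F, 3 N, 2 O.
Implicit hydrogens by atom environment:
  4 × C (aromatic): no H
  3 × C: no H
  2 × C: 3 H each → 6
  2 × C: 2 H each → 4
  2 × C (aromatic): 1 H each → 2
  2 × O: no H
  1 × Br: no H
  1 × F: no H
  1 × N: 2 H
  1 × N: 1 H
  1 × N: no H
  Total hydrogens = 15.
Molecular formula: C13H15BrFN3O2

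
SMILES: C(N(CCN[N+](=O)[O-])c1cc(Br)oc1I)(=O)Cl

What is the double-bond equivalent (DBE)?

5

Molecular formula from the SMILES: C7H6BrClIN3O4.
DoU = (2C + 2 + N − H − X)/2 = (2·7 + 2 + 3 − 6 − 3)/2 = 10/2 = 5.
(Structurally: 1 ring(s) + 4 π bond(s) = 5.)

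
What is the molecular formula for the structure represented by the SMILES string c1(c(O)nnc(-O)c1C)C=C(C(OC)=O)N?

C9H11N3O4

Heavy atoms from the SMILES: 9 C, 3 N, 4 O.
Implicit hydrogens by atom environment:
  4 × C (aromatic): no H
  2 × C: 3 H each → 6
  2 × C: no H
  2 × N (aromatic): no H
  2 × O: 1 H each → 2
  2 × O: no H
  1 × C: 1 H
  1 × N: 2 H
  Total hydrogens = 11.
Molecular formula: C9H11N3O4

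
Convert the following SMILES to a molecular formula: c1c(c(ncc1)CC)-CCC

Heavy atoms from the SMILES: 10 C, 1 N.
Implicit hydrogens by atom environment:
  3 × C: 2 H each → 6
  3 × C (aromatic): 1 H each → 3
  2 × C: 3 H each → 6
  2 × C (aromatic): no H
  1 × N (aromatic): no H
  Total hydrogens = 15.
Molecular formula: C10H15N

C10H15N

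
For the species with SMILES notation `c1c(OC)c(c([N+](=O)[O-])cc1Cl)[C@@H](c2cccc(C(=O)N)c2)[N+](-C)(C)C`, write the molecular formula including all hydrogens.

C18H21ClN3O4+

Heavy atoms from the SMILES: 18 C, 1 Cl, 3 N, 4 O.
Implicit hydrogens by atom environment:
  6 × C (aromatic): 1 H each → 6
  6 × C (aromatic): no H
  4 × C: 3 H each → 12
  3 × O: no H
  2 × N (charge +1): no H
  1 × C: 1 H
  1 × C: no H
  1 × Cl: no H
  1 × N: 2 H
  1 × O (charge -1): no H
  Total hydrogens = 21.
Net charge +1.
Molecular formula: C18H21ClN3O4+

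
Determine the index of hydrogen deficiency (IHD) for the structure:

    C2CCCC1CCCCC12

Molecular formula from the SMILES: C10H18.
DoU = (2C + 2 + N − H − X)/2 = (2·10 + 2 + 0 − 18 − 0)/2 = 4/2 = 2.
(Structurally: 2 ring(s) + 0 π bond(s) = 2.)

2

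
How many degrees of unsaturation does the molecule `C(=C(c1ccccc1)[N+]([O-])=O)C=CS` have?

7

Molecular formula from the SMILES: C10H9NO2S.
DoU = (2C + 2 + N − H − X)/2 = (2·10 + 2 + 1 − 9 − 0)/2 = 14/2 = 7.
(Structurally: 1 ring(s) + 6 π bond(s) = 7.)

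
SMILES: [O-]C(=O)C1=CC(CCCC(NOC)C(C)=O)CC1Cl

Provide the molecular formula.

Heavy atoms from the SMILES: 13 C, 1 Cl, 1 N, 4 O.
Implicit hydrogens by atom environment:
  4 × C: 2 H each → 8
  4 × C: 1 H each → 4
  3 × C: no H
  3 × O: no H
  2 × C: 3 H each → 6
  1 × Cl: no H
  1 × N: 1 H
  1 × O (charge -1): no H
  Total hydrogens = 19.
Net charge -1.
Molecular formula: C13H19ClNO4-

C13H19ClNO4-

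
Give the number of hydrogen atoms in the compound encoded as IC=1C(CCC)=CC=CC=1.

11

Hydrogens are implicit in SMILES; fill each atom to its normal valence:
  4 × C (aromatic): 1 H each → 4
  2 × C: 2 H each → 4
  2 × C (aromatic): no H
  1 × C: 3 H
  1 × I: no H
  Total hydrogens = 11.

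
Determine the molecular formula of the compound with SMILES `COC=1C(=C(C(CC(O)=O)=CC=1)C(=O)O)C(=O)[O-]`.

C11H9O7-

Heavy atoms from the SMILES: 11 C, 7 O.
Implicit hydrogens by atom environment:
  4 × C (aromatic): no H
  4 × O: no H
  3 × C: no H
  2 × C (aromatic): 1 H each → 2
  2 × O: 1 H each → 2
  1 × C: 3 H
  1 × C: 2 H
  1 × O (charge -1): no H
  Total hydrogens = 9.
Net charge -1.
Molecular formula: C11H9O7-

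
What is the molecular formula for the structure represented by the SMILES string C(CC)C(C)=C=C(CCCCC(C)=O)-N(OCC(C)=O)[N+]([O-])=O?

Heavy atoms from the SMILES: 16 C, 2 N, 5 O.
Implicit hydrogens by atom environment:
  7 × C: 2 H each → 14
  5 × C: no H
  4 × C: 3 H each → 12
  4 × O: no H
  1 × N: no H
  1 × N (charge +1): no H
  1 × O (charge -1): no H
  Total hydrogens = 26.
Molecular formula: C16H26N2O5

C16H26N2O5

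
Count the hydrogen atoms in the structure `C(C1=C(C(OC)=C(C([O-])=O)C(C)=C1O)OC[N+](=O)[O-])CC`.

Hydrogens are implicit in SMILES; fill each atom to its normal valence:
  6 × C (aromatic): no H
  4 × O: no H
  3 × C: 3 H each → 9
  3 × C: 2 H each → 6
  2 × O (charge -1): no H
  1 × C: no H
  1 × N (charge +1): no H
  1 × O: 1 H
  Total hydrogens = 16.

16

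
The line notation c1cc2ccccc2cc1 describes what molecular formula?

C10H8

Heavy atoms from the SMILES: 10 C.
Implicit hydrogens by atom environment:
  8 × C (aromatic): 1 H each → 8
  2 × C (aromatic): no H
  Total hydrogens = 8.
Molecular formula: C10H8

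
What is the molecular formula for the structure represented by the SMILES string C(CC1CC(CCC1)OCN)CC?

C11H23NO

Heavy atoms from the SMILES: 11 C, 1 N, 1 O.
Implicit hydrogens by atom environment:
  8 × C: 2 H each → 16
  2 × C: 1 H each → 2
  1 × C: 3 H
  1 × N: 2 H
  1 × O: no H
  Total hydrogens = 23.
Molecular formula: C11H23NO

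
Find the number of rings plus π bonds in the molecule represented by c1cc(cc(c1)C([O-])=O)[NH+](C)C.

5

Molecular formula from the SMILES: C9H11NO2.
DoU = (2C + 2 + N − H − X)/2 = (2·9 + 2 + 1 − 11 − 0)/2 = 10/2 = 5.
(Structurally: 1 ring(s) + 4 π bond(s) = 5.)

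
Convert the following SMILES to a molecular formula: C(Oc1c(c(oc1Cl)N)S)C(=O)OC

Heavy atoms from the SMILES: 7 C, 1 Cl, 1 N, 4 O, 1 S.
Implicit hydrogens by atom environment:
  4 × C (aromatic): no H
  3 × O: no H
  1 × C: 3 H
  1 × C: 2 H
  1 × C: no H
  1 × Cl: no H
  1 × N: 2 H
  1 × O (aromatic): no H
  1 × S: 1 H
  Total hydrogens = 8.
Molecular formula: C7H8ClNO4S

C7H8ClNO4S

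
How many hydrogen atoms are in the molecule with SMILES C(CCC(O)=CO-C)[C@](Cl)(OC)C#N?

Hydrogens are implicit in SMILES; fill each atom to its normal valence:
  3 × C: 2 H each → 6
  3 × C: no H
  2 × C: 3 H each → 6
  2 × O: no H
  1 × C: 1 H
  1 × Cl: no H
  1 × N: no H
  1 × O: 1 H
  Total hydrogens = 14.

14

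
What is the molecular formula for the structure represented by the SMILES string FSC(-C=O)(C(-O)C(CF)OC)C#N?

Heavy atoms from the SMILES: 7 C, 2 F, 1 N, 3 O, 1 S.
Implicit hydrogens by atom environment:
  3 × C: 1 H each → 3
  2 × C: no H
  2 × F: no H
  2 × O: no H
  1 × C: 3 H
  1 × C: 2 H
  1 × N: no H
  1 × O: 1 H
  1 × S: no H
  Total hydrogens = 9.
Molecular formula: C7H9F2NO3S

C7H9F2NO3S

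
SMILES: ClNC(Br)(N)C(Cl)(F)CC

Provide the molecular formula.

C4H8BrCl2FN2

Heavy atoms from the SMILES: 1 Br, 4 C, 2 Cl, 1 F, 2 N.
Implicit hydrogens by atom environment:
  2 × C: no H
  2 × Cl: no H
  1 × Br: no H
  1 × C: 3 H
  1 × C: 2 H
  1 × F: no H
  1 × N: 2 H
  1 × N: 1 H
  Total hydrogens = 8.
Molecular formula: C4H8BrCl2FN2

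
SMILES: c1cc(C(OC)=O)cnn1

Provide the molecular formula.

Heavy atoms from the SMILES: 6 C, 2 N, 2 O.
Implicit hydrogens by atom environment:
  3 × C (aromatic): 1 H each → 3
  2 × N (aromatic): no H
  2 × O: no H
  1 × C: 3 H
  1 × C (aromatic): no H
  1 × C: no H
  Total hydrogens = 6.
Molecular formula: C6H6N2O2

C6H6N2O2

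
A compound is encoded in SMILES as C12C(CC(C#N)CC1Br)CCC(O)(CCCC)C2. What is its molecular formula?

Heavy atoms from the SMILES: 1 Br, 15 C, 1 N, 1 O.
Implicit hydrogens by atom environment:
  8 × C: 2 H each → 16
  4 × C: 1 H each → 4
  2 × C: no H
  1 × Br: no H
  1 × C: 3 H
  1 × N: no H
  1 × O: 1 H
  Total hydrogens = 24.
Molecular formula: C15H24BrNO

C15H24BrNO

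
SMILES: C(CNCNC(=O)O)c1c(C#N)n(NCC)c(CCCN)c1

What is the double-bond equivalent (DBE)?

6

Molecular formula from the SMILES: C14H24N6O2.
DoU = (2C + 2 + N − H − X)/2 = (2·14 + 2 + 6 − 24 − 0)/2 = 12/2 = 6.
(Structurally: 1 ring(s) + 5 π bond(s) = 6.)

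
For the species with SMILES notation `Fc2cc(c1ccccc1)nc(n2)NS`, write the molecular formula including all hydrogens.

Heavy atoms from the SMILES: 10 C, 1 F, 3 N, 1 S.
Implicit hydrogens by atom environment:
  6 × C (aromatic): 1 H each → 6
  4 × C (aromatic): no H
  2 × N (aromatic): no H
  1 × F: no H
  1 × N: 1 H
  1 × S: 1 H
  Total hydrogens = 8.
Molecular formula: C10H8FN3S

C10H8FN3S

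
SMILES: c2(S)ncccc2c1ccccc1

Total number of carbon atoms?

11

The symbol for carbon appears 11 times in the SMILES. Lowercase c denotes aromatic carbon and counts toward C.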